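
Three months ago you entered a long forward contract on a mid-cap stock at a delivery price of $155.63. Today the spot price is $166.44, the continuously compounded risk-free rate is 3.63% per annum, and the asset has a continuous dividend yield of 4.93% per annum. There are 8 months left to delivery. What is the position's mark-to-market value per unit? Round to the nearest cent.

Current fair forward for the remaining 8 months: F = S·e^((r − q)·T), (r − q) = 0.0363 − 0.0493 = -0.0130
F = 166.44 · e^(-0.0130 × 8/12) = 166.44 × 0.991371 = 165.0038
Value of long forward = (F − K)·e^(−rT) = (165.0038 − 155.63) · e^(−0.0363·8/12)
= 9.3738 × 0.976090 = 9.15

$9.15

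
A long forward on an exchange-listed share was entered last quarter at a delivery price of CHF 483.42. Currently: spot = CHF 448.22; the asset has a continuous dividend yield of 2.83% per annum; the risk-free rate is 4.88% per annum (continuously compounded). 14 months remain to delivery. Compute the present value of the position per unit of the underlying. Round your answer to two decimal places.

-CHF 23.00

Current fair forward for the remaining 14 months: F = S·e^((r − q)·T), (r − q) = 0.0488 − 0.0283 = 0.0205
F = 448.22 · e^(0.0205 × 14/12) = 448.22 × 1.024205 = 459.0692
Value of long forward = (F − K)·e^(−rT) = (459.0692 − 483.42) · e^(−0.0488·14/12)
= -24.3508 × 0.944657 = -23.00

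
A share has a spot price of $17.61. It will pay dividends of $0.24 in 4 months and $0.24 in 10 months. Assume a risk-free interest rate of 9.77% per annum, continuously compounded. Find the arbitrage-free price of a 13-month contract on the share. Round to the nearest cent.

PV(dividends) I = 0.24·e^(−0.0977·4/12) + 0.24·e^(−0.0977·10/12)
I = 0.2323 + 0.2212 = 0.4535
F = (S − I)·e^(rT) = (17.61 − 0.4535) · e^(0.0977·13/12)
= 17.1565 · e^0.105842 = 17.1565 × 1.111646 = $19.07

$19.07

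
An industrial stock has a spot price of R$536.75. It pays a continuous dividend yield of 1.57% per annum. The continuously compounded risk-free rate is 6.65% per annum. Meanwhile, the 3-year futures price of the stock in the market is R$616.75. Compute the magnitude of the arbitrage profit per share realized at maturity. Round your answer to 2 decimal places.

R$8.36 per share

Fair futures: F* = S·e^(carry·T), with carry = (r − q) = 0.0665 − 0.0157 = 0.0508
F* = 536.75 · e^(0.0508 × 3) = 536.75 · e^0.152400 = 536.75 × 1.164626 = R$625.1130
Market R$616.75 < fair R$625.1130: forward underpriced → reverse cash-and-carry (short spot, go long the forward).
At maturity, profit = |F_mkt − F*| = |616.75 − 625.1130| = R$8.36 per share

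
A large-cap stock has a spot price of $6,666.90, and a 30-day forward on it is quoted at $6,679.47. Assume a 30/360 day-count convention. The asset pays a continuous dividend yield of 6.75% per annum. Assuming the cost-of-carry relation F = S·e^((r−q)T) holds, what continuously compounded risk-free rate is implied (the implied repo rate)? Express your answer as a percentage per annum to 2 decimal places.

9.01%

From F = S·e^((r−q)T): (r − q) = ln(F/S)/T
ln(6679.47/6666.90) = ln(1.001885) = 0.001883
(r − q) = 0.001883 / (30/360) = 0.022596
r = ln(F/S)/T + q = 0.022596 + 0.0675 = 0.090096
r = 9.01%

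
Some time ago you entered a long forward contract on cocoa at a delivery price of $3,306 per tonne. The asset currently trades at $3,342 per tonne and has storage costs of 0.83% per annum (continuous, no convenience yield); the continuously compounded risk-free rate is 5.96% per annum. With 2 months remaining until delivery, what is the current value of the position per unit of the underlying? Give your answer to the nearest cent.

Current fair forward for the remaining 2 months: F = S·e^((r + u)·T), (r + u) = 0.0596 + 0.0083 = 0.0679
F = 3342 · e^(0.0679 × 2/12) = 3342 × 1.01138094 = 3380.0351
Value of long forward = (F − K)·e^(−rT) = (3380.0351 − 3306) · e^(−0.0596·2/12)
= 74.0351 × 0.99011584 = 73.30

$73.30 per tonne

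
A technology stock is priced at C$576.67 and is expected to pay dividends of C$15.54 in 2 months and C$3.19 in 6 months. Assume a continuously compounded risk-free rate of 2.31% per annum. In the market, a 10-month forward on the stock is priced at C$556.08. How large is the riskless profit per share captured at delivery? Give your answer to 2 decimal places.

PV(dividends) I = 15.54·e^(−0.0231·2/12) + 3.19·e^(−0.0231·6/12) = 18.6337
Fair forward F* = (S − I)·e^(rT) = (576.67 − 18.6337)·e^0.019250 = 558.0363 × 1.019436 = 568.8823
Market C$556.08 < fair 568.8823: forward underpriced → reverse cash-and-carry (short the stock, invest proceeds at r, pay the dividends, go long the forward).
Profit at T = |F_mkt − F*| = |556.08 − 568.8823| = C$12.80 per share

C$12.80 per share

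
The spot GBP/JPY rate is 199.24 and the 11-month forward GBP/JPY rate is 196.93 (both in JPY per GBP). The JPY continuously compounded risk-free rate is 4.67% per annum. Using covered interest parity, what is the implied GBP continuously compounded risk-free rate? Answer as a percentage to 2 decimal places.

F = S·e^((r_JPY − r_GBP)T) ⇒ r_GBP = r_JPY − ln(F/S)/T
ln(196.93/199.24) = -0.011662; /(11/12) = -0.012722
r_GBP = 0.0467 + 0.012722 = 0.059422
r_GBP = 5.94%

5.94%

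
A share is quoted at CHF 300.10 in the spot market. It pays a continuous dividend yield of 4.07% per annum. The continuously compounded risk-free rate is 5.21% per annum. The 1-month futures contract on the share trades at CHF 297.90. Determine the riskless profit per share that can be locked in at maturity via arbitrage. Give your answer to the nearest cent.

Fair futures: F* = S·e^(carry·T), with carry = (r − q) = 0.0521 − 0.0407 = 0.0114
F* = 300.10 · e^(0.0114 × 1/12) = 300.10 · e^0.000950 = 300.10 × 1.000950 = CHF 300.3851
Market CHF 297.90 < fair CHF 300.3851: forward underpriced → reverse cash-and-carry (short spot, go long the forward).
At maturity, profit = |F_mkt − F*| = |297.90 − 300.3851| = CHF 2.49 per share

CHF 2.49 per share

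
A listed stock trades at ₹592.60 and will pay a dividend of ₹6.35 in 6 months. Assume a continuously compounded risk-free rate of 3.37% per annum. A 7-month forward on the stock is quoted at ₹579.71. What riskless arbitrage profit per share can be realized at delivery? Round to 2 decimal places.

PV(dividends) I = 6.35·e^(−0.0337·6/12) = 6.2439
Fair forward F* = (S − I)·e^(rT) = (592.60 − 6.2439)·e^0.019658 = 586.3561 × 1.019852 = 597.9964
Market ₹579.71 < fair 597.9964: forward underpriced → reverse cash-and-carry (short the stock, invest proceeds at r, pay the dividends, go long the forward).
Profit at T = |F_mkt − F*| = |579.71 − 597.9964| = ₹18.29 per share

₹18.29 per share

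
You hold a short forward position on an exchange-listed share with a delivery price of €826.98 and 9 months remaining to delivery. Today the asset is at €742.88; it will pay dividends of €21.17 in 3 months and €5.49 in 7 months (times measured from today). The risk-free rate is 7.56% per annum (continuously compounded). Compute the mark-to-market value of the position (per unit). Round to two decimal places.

€64.54

PV(remaining dividends) I = 21.17·e^(−0.0756·3/12) + 5.49·e^(−0.0756·7/12) = 26.0268
Current forward F = (S − I)·e^(rT) = (742.88 − 26.0268)·e^(0.0756·9/12) = 716.8532 × 1.058338 = 758.6730
Value (long) = (F − K)·e^(−rT) = (758.6730 − 826.98) × 0.944877 = -64.5417
Short position value = −(long value) = €64.54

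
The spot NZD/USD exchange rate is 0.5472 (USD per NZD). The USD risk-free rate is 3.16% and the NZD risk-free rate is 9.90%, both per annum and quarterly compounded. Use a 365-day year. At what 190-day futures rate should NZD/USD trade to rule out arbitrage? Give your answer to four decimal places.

0.5286

By covered interest parity, F = S · (1+r_USD/4)^(4T) / (1+r_NZD/4)^(4T)
= 0.5472 × 1.016520 / 1.052225 = 0.5472 × 0.966067
F = 0.5286 USD per NZD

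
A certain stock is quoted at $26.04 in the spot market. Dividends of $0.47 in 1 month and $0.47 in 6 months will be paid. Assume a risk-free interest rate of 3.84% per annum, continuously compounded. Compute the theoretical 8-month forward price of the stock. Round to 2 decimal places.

PV(dividends) I = 0.47·e^(−0.0384·1/12) + 0.47·e^(−0.0384·6/12)
I = 0.4685 + 0.4611 = 0.9296
F = (S − I)·e^(rT) = (26.04 − 0.9296) · e^(0.0384·8/12)
= 25.1104 · e^0.025600 = 25.1104 × 1.025930 = $25.76

$25.76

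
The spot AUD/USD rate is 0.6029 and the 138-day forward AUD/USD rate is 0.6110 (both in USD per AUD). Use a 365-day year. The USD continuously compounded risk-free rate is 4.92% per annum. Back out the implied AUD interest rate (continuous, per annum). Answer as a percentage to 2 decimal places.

1.39%

F = S·e^((r_USD − r_AUD)T) ⇒ r_AUD = r_USD − ln(F/S)/T
ln(0.6110/0.6029) = 0.013346; /(138/365) = 0.035299
r_AUD = 0.0492 − 0.035299 = 0.013901
r_AUD = 1.39%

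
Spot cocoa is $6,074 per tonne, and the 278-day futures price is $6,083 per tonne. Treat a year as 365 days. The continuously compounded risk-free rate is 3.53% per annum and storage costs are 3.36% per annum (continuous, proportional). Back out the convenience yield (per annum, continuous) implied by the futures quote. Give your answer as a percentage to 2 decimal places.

6.70%

F = S·e^((r+u−y)T) ⇒ (r+u−y) = ln(F/S)/T
ln(6083/6074) = 0.001481; /T ⇒ 0.001944
y = r + u − ln(F/S)/T = 0.0353 + 0.0336 − 0.001944 = 0.066956
y = 6.70%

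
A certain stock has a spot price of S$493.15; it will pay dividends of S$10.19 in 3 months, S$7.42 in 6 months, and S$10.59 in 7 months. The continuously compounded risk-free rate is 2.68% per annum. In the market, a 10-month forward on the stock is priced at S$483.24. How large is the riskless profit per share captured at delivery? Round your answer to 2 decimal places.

PV(dividends) I = 10.19·e^(−0.0268·3/12) + 7.42·e^(−0.0268·6/12) + 10.59·e^(−0.0268·7/12) = 27.8689
Fair forward F* = (S − I)·e^(rT) = (493.15 − 27.8689)·e^0.022333 = 465.2811 × 1.022584 = 475.7890
Market S$483.24 > fair 475.7890: forward overpriced → cash-and-carry (borrow at r, buy the stock and collect the dividends, short the forward).
Profit at T = |F_mkt − F*| = |483.24 − 475.7890| = S$7.45 per share

S$7.45 per share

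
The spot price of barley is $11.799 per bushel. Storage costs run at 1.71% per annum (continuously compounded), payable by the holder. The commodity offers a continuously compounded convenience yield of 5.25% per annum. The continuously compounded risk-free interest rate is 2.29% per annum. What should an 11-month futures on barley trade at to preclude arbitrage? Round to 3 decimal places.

Net carry = r + u − y = 0.0229 + 0.0171 − 0.0525 = -0.0125
F = S·e^((r+u−y)T) = 11.799 · e^(-0.0125 × 11/12) = 11.799 · e^-0.011458
= 11.799 × 0.988607 = $11.665 per bushel

$11.665 per bushel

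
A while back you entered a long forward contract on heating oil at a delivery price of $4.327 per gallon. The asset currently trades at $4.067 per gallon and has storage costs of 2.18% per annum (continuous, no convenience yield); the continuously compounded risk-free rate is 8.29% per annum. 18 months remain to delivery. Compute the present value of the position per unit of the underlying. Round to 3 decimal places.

Current fair forward for the remaining 18 months: F = S·e^((r + u)·T), (r + u) = 0.0829 + 0.0218 = 0.1047
F = 4.067 · e^(0.1047 × 18/12) = 4.067 × 1.170054 = 4.7586
Value of long forward = (F − K)·e^(−rT) = (4.7586 − 4.327) · e^(−0.0829·18/12)
= 0.4316 × 0.883071 = 0.381

$0.381 per gallon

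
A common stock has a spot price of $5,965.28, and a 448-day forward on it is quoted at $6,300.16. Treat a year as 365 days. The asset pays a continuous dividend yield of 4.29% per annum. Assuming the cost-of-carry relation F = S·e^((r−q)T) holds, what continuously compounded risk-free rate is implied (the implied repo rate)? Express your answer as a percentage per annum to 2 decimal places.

8.74%

From F = S·e^((r−q)T): (r − q) = ln(F/S)/T
ln(6300.16/5965.28) = ln(1.056138) = 0.054619
(r − q) = 0.054619 / (448/365) = 0.044500
r = ln(F/S)/T + q = 0.044500 + 0.0429 = 0.087400
r = 8.74%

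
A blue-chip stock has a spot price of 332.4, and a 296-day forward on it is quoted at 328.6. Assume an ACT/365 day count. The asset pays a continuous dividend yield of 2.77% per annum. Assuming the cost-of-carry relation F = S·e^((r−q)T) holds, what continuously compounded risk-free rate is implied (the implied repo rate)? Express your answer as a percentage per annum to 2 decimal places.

From F = S·e^((r−q)T): (r − q) = ln(F/S)/T
ln(328.6/332.4) = ln(0.988568) = -0.011498
(r − q) = -0.011498 / (296/365) = -0.014178
r = ln(F/S)/T + q = -0.014178 + 0.0277 = 0.013522
r = 1.35%

1.35%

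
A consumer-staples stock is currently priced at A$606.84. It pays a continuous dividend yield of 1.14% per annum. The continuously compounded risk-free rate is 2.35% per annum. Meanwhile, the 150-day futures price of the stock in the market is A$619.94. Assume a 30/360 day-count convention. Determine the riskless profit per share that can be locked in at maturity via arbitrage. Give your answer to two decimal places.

A$10.03 per share

Fair futures: F* = S·e^(carry·T), with carry = (r − q) = 0.0235 − 0.0114 = 0.0121
F* = 606.84 · e^(0.0121 × 150/360) = 606.84 · e^0.005042 = 606.84 × 1.005055 = A$609.9076
Market A$619.94 > fair A$609.9076: forward overpriced → cash-and-carry (buy spot, short the forward).
At maturity, profit = |F_mkt − F*| = |619.94 − 609.9076| = A$10.03 per share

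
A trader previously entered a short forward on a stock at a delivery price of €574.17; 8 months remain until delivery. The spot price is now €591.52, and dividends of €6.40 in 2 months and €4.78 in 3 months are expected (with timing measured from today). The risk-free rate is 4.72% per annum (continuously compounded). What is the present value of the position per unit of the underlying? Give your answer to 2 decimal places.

-€24.06

PV(remaining dividends) I = 6.40·e^(−0.0472·2/12) + 4.78·e^(−0.0472·3/12) = 11.0738
Current forward F = (S − I)·e^(rT) = (591.52 − 11.0738)·e^(0.0472·8/12) = 580.4462 × 1.031967 = 599.0013
Value (long) = (F − K)·e^(−rT) = (599.0013 − 574.17) × 0.969023 = 24.0621
Short position value = −(long value) = -€24.06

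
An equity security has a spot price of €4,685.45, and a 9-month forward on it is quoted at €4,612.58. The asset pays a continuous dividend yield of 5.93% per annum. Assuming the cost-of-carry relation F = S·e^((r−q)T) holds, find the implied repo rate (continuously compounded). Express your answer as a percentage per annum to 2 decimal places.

3.84%

From F = S·e^((r−q)T): (r − q) = ln(F/S)/T
ln(4612.58/4685.45) = ln(0.984448) = -0.015674
(r − q) = -0.015674 / (9/12) = -0.020899
r = ln(F/S)/T + q = -0.020899 + 0.0593 = 0.038401
r = 3.84%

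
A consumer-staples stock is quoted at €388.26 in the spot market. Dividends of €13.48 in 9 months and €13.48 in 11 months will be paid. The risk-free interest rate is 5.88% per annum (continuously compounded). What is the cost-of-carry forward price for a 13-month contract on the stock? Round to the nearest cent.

PV(dividends) I = 13.48·e^(−0.0588·9/12) + 13.48·e^(−0.0588·11/12)
I = 12.8984 + 12.7727 = 25.6711
F = (S − I)·e^(rT) = (388.26 − 25.6711) · e^(0.0588·13/12)
= 362.5889 · e^0.063700 = 362.5889 × 1.065773 = €386.44

€386.44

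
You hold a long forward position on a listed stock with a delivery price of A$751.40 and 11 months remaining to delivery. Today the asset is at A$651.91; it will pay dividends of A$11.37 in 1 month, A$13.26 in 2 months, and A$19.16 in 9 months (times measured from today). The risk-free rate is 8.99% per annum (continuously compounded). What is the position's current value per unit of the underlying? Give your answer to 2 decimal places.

PV(remaining dividends) I = 11.37·e^(−0.0899·1/12) + 13.26·e^(−0.0899·2/12) + 19.16·e^(−0.0899·9/12) = 42.2587
Current forward F = (S − I)·e^(rT) = (651.91 − 42.2587)·e^(0.0899·11/12) = 609.6513 × 1.085899 = 662.0197
Value (long) = (F − K)·e^(−rT) = (662.0197 − 751.40) × 0.920896 = -82.3100
Value = -A$82.31

-A$82.31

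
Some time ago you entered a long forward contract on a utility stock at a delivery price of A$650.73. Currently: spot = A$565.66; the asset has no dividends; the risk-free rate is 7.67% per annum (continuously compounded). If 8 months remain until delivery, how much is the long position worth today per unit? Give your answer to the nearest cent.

Current fair forward for the remaining 8 months: F = S·e^(r·T), r = 0.0767
F = 565.66 · e^(0.0767 × 8/12) = 565.66 × 1.052463 = 595.3362
Value of long forward = (F − K)·e^(−rT) = (595.3362 − 650.73) · e^(−0.0767·8/12)
= -55.3938 × 0.950152 = -52.63

-A$52.63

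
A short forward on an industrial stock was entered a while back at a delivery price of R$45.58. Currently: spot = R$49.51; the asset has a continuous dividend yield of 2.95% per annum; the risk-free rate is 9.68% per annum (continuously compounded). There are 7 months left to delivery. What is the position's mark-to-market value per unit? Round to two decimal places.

Current fair forward for the remaining 7 months: F = S·e^((r − q)·T), (r − q) = 0.0968 − 0.0295 = 0.0673
F = 49.51 · e^(0.0673 × 7/12) = 49.51 × 1.040039 = 51.4923
Value of long forward = (F − K)·e^(−rT) = (51.4923 − 45.58) · e^(−0.0968·7/12)
= 5.9123 × 0.945098 = 5.59
Short position value = −(long value) = -R$5.59

-R$5.59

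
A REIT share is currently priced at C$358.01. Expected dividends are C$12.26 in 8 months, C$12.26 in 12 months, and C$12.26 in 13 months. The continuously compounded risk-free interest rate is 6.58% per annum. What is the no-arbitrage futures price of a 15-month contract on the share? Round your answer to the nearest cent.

PV(dividends) I = 12.26·e^(−0.0658·8/12) + 12.26·e^(−0.0658·12/12) + 12.26·e^(−0.0658·13/12)
I = 11.7338 + 11.4793 + 11.4165 = 34.6296
F = (S − I)·e^(rT) = (358.01 − 34.6296) · e^(0.0658·15/12)
= 323.3804 · e^0.082250 = 323.3804 × 1.085727 = C$351.10

C$351.10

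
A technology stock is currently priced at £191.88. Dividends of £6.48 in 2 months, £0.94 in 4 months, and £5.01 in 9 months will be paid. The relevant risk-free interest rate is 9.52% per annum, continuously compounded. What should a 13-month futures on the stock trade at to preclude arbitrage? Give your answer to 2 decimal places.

PV(dividends) I = 6.48·e^(−0.0952·2/12) + 0.94·e^(−0.0952·4/12) + 5.01·e^(−0.0952·9/12)
I = 6.3780 + 0.9106 + 4.6648 = 11.9534
F = (S − I)·e^(rT) = (191.88 − 11.9534) · e^(0.0952·13/12)
= 179.9266 · e^0.103133 = 179.9266 × 1.108639 = £199.47

£199.47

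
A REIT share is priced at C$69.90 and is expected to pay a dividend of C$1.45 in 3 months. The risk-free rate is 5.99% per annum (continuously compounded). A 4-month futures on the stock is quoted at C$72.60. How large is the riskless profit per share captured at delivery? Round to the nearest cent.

PV(dividends) I = 1.45·e^(−0.0599·3/12) = 1.4284
Fair futures F* = (S − I)·e^(rT) = (69.90 − 1.4284)·e^0.019967 = 68.4716 × 1.020168 = 69.8525
Market C$72.60 > fair 69.8525: forward overpriced → cash-and-carry (borrow at r, buy the stock and collect the dividends, short the forward).
Profit at T = |F_mkt − F*| = |72.60 − 69.8525| = C$2.75 per share

C$2.75 per share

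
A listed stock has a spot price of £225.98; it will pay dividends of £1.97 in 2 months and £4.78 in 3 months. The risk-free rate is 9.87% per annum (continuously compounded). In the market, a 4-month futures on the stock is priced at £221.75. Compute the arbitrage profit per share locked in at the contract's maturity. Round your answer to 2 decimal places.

PV(dividends) I = 1.97·e^(−0.0987·2/12) + 4.78·e^(−0.0987·3/12) = 6.6014
Fair futures F* = (S − I)·e^(rT) = (225.98 − 6.6014)·e^0.032900 = 219.3786 × 1.033447 = 226.7162
Market £221.75 < fair 226.7162: forward underpriced → reverse cash-and-carry (short the stock, invest proceeds at r, pay the dividends, go long the forward).
Profit at T = |F_mkt − F*| = |221.75 − 226.7162| = £4.97 per share

£4.97 per share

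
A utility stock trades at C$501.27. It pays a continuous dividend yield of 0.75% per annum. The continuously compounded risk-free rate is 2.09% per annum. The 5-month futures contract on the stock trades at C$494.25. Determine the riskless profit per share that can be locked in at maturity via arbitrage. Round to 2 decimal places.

Fair futures: F* = S·e^(carry·T), with carry = (r − q) = 0.0209 − 0.0075 = 0.0134
F* = 501.27 · e^(0.0134 × 5/12) = 501.27 · e^0.005583 = 501.27 × 1.005599 = C$504.0766
Market C$494.25 < fair C$504.0766: forward underpriced → reverse cash-and-carry (short spot, go long the forward).
At maturity, profit = |F_mkt − F*| = |494.25 − 504.0766| = C$9.83 per share

C$9.83 per share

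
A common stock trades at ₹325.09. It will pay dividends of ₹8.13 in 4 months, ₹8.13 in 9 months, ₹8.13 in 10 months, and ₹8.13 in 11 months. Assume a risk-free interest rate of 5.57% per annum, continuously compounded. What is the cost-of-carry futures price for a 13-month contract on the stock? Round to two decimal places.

₹312.10

PV(dividends) I = 8.13·e^(−0.0557·4/12) + 8.13·e^(−0.0557·9/12) + 8.13·e^(−0.0557·10/12) + 8.13·e^(−0.0557·11/12)
I = 7.9804 + 7.7974 + 7.7613 + 7.7253 = 31.2644
F = (S − I)·e^(rT) = (325.09 − 31.2644) · e^(0.0557·13/12)
= 293.8256 · e^0.060342 = 293.8256 × 1.062200 = ₹312.10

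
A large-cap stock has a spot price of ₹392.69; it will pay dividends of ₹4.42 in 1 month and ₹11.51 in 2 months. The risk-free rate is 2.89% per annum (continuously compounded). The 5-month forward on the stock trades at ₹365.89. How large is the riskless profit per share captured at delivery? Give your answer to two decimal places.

PV(dividends) I = 4.42·e^(−0.0289·1/12) + 11.51·e^(−0.0289·2/12) = 15.8641
Fair forward F* = (S − I)·e^(rT) = (392.69 − 15.8641)·e^0.012042 = 376.8259 × 1.012115 = 381.3911
Market ₹365.89 < fair 381.3911: forward underpriced → reverse cash-and-carry (short the stock, invest proceeds at r, pay the dividends, go long the forward).
Profit at T = |F_mkt − F*| = |365.89 − 381.3911| = ₹15.50 per share

₹15.50 per share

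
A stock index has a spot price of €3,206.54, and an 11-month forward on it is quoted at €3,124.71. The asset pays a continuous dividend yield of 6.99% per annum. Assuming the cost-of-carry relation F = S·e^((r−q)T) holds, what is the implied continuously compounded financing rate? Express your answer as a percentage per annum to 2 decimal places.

4.17%

From F = S·e^((r−q)T): (r − q) = ln(F/S)/T
ln(3124.71/3206.54) = ln(0.974480) = -0.025851
(r − q) = -0.025851 / (11/12) = -0.028201
r = ln(F/S)/T + q = -0.028201 + 0.0699 = 0.041699
r = 4.17%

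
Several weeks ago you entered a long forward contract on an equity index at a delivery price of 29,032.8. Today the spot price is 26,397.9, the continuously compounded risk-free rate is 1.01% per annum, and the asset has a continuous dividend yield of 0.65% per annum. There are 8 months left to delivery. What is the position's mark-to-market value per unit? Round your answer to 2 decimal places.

Current fair forward for the remaining 8 months: F = S·e^((r − q)·T), (r − q) = 0.0101 − 0.0065 = 0.0036
F = 26397.9 · e^(0.0036 × 8/12) = 26397.9 × 1.00240288 = 26461.3310
Value of long forward = (F − K)·e^(−rT) = (26461.3310 − 29032.8) · e^(−0.0101·8/12)
= -2571.4690 × 0.99328928 = -2554.21

-2554.21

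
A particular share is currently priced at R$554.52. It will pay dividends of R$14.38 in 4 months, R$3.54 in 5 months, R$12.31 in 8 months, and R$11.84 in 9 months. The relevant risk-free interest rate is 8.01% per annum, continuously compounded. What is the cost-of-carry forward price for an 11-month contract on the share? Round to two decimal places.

PV(dividends) I = 14.38·e^(−0.0801·4/12) + 3.54·e^(−0.0801·5/12) + 12.31·e^(−0.0801·8/12) + 11.84·e^(−0.0801·9/12)
I = 14.0011 + 3.4238 + 11.6699 + 11.1497 = 40.2445
F = (S − I)·e^(rT) = (554.52 − 40.2445) · e^(0.0801·11/12)
= 514.2755 · e^0.073425 = 514.2755 × 1.076188 = R$553.46

R$553.46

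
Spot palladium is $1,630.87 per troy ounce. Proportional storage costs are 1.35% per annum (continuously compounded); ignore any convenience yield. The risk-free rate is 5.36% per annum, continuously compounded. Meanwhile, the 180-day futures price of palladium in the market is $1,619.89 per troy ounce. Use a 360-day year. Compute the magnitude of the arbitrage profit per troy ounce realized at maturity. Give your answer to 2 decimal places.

$66.62 per troy ounce

Fair futures: F* = S·e^(carry·T), with carry = (r + u) = 0.0536 + 0.0135 = 0.0671
F* = 1630.87 · e^(0.0671 × 180/360) = 1630.87 · e^0.03355000 = 1630.87 × 1.03411915 = $1686.5139
Market $1619.89 < fair $1686.5139: forward underpriced → reverse cash-and-carry (short spot, go long the forward).
At maturity, profit = |F_mkt − F*| = |1619.89 − 1686.5139| = $66.62 per troy ounce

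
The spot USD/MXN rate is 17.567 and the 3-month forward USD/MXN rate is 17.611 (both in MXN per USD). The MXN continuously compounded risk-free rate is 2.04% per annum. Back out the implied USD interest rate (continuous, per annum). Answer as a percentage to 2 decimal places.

F = S·e^((r_MXN − r_USD)T) ⇒ r_USD = r_MXN − ln(F/S)/T
ln(17.611/17.567) = 0.002502; /(3/12) = 0.010008
r_USD = 0.0204 − 0.010008 = 0.010392
r_USD = 1.04%

1.04%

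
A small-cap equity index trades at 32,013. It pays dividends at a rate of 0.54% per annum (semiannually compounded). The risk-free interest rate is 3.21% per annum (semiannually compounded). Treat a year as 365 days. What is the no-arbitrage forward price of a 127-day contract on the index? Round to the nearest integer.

F = S · (1+r/2)^(2T) / (1+q/2)^(2T)
= 32013 × 1.011142 / 1.001878 = 32013 × 1.009247
F = 32,309

32,309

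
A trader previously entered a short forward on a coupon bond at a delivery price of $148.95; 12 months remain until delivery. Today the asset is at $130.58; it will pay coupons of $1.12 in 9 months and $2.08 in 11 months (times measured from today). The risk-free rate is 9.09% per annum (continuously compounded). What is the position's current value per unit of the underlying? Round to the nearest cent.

PV(remaining coupons) I = 1.12·e^(−0.0909·9/12) + 2.08·e^(−0.0909·11/12) = 2.9599
Current forward F = (S − I)·e^(rT) = (130.58 − 2.9599)·e^(0.0909·12/12) = 127.6201 × 1.095159 = 139.7643
Value (long) = (F − K)·e^(−rT) = (139.7643 − 148.95) × 0.913109 = -8.3875
Short position value = −(long value) = $8.39

$8.39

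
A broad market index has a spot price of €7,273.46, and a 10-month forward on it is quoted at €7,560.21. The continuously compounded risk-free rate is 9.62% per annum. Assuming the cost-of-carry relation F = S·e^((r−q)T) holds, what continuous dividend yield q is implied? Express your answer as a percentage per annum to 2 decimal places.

From F = S·e^((r−q)T): (r − q) = ln(F/S)/T
ln(7560.21/7273.46) = ln(1.039424) = 0.038667
(r − q) = 0.038667 / (10/12) = 0.046400
q = r − ln(F/S)/T = 0.0962 − 0.046400 = 0.049800
q = 4.98%

4.98%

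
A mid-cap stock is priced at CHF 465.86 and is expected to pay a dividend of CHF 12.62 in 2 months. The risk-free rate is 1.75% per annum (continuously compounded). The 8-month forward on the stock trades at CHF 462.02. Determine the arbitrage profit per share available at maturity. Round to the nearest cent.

CHF 3.42 per share

PV(dividends) I = 12.62·e^(−0.0175·2/12) = 12.5832
Fair forward F* = (S − I)·e^(rT) = (465.86 − 12.5832)·e^0.011667 = 453.2768 × 1.011735 = 458.5960
Market CHF 462.02 > fair 458.5960: forward overpriced → cash-and-carry (borrow at r, buy the stock and collect the dividends, short the forward).
Profit at T = |F_mkt − F*| = |462.02 − 458.5960| = CHF 3.42 per share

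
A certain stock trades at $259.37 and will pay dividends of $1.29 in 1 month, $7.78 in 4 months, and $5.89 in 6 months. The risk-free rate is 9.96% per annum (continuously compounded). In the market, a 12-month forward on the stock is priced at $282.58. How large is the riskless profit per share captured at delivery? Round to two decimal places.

PV(dividends) I = 1.29·e^(−0.0996·1/12) + 7.78·e^(−0.0996·4/12) + 5.89·e^(−0.0996·6/12) = 14.4091
Fair forward F* = (S − I)·e^(rT) = (259.37 − 14.4091)·e^0.099600 = 244.9609 × 1.104729 = 270.6154
Market $282.58 > fair 270.6154: forward overpriced → cash-and-carry (borrow at r, buy the stock and collect the dividends, short the forward).
Profit at T = |F_mkt − F*| = |282.58 − 270.6154| = $11.96 per share

$11.96 per share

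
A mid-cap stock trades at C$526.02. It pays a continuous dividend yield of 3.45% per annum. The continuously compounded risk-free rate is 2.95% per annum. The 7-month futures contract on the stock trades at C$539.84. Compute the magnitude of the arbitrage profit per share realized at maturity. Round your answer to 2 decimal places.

C$15.35 per share

Fair futures: F* = S·e^(carry·T), with carry = (r − q) = 0.0295 − 0.0345 = -0.0050
F* = 526.02 · e^(-0.0050 × 7/12) = 526.02 · e^-0.002917 = 526.02 × 0.997087 = C$524.4877
Market C$539.84 > fair C$524.4877: forward overpriced → cash-and-carry (buy spot, short the forward).
At maturity, profit = |F_mkt − F*| = |539.84 − 524.4877| = C$15.35 per share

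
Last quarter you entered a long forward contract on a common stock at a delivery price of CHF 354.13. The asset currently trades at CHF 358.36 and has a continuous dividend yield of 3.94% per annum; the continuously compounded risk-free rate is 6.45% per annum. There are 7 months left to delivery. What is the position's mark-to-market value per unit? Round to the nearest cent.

Current fair forward for the remaining 7 months: F = S·e^((r − q)·T), (r − q) = 0.0645 − 0.0394 = 0.0251
F = 358.36 · e^(0.0251 × 7/12) = 358.36 × 1.014749 = 363.6455
Value of long forward = (F − K)·e^(−rT) = (363.6455 − 354.13) · e^(−0.0645·7/12)
= 9.5155 × 0.963074 = 9.16

CHF 9.16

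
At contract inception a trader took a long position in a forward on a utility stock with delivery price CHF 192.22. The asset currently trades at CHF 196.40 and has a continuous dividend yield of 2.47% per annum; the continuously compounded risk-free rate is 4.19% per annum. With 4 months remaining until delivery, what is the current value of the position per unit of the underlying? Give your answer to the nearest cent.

CHF 5.24

Current fair forward for the remaining 4 months: F = S·e^((r − q)·T), (r − q) = 0.0419 − 0.0247 = 0.0172
F = 196.40 · e^(0.0172 × 4/12) = 196.40 × 1.005750 = 197.5293
Value of long forward = (F − K)·e^(−rT) = (197.5293 − 192.22) · e^(−0.0419·4/12)
= 5.3093 × 0.986130 = 5.24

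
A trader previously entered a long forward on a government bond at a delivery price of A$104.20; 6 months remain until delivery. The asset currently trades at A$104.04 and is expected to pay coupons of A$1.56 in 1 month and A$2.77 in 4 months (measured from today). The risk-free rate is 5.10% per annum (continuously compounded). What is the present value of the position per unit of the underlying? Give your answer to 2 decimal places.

PV(remaining coupons) I = 1.56·e^(−0.0510·1/12) + 2.77·e^(−0.0510·4/12) = 4.2767
Current forward F = (S − I)·e^(rT) = (104.04 − 4.2767)·e^(0.0510·6/12) = 99.7633 × 1.025828 = 102.3400
Value (long) = (F − K)·e^(−rT) = (102.3400 − 104.20) × 0.974822 = -1.8132
Value = -A$1.81

-A$1.81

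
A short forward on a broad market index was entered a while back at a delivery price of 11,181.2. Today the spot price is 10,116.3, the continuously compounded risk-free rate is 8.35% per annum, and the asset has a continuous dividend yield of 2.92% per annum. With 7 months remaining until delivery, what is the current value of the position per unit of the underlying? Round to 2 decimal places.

704.19

Current fair forward for the remaining 7 months: F = S·e^((r − q)·T), (r − q) = 0.0835 − 0.0292 = 0.0543
F = 10116.3 · e^(0.0543 × 7/12) = 10116.3 × 1.03218199 = 10441.8627
Value of long forward = (F − K)·e^(−rT) = (10441.8627 − 11181.2) · e^(−0.0835·7/12)
= -739.3373 × 0.95245889 = -704.19
Short position value = −(long value) = 704.19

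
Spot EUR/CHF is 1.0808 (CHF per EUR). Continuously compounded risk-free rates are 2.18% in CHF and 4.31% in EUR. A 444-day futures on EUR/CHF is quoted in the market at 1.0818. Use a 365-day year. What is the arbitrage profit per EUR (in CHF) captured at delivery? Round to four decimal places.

Fair futures: F* = S·e^(carry·T), with carry = (r_CHF − r_EUR) = 0.0218 − 0.0431 = -0.0213
F* = 1.0808 · e^(-0.0213 × 444/365) = 1.0808 · e^-0.025910 = 1.0808 × 0.974423 = 1.0532
Market 1.0818 > fair 1.0532: forward overpriced → cash-and-carry (buy spot, short the forward).
At maturity, profit = |F_mkt − F*| = |1.0818 − 1.0532| = 0.0286 per EUR (in CHF)

0.0286 per EUR (in CHF)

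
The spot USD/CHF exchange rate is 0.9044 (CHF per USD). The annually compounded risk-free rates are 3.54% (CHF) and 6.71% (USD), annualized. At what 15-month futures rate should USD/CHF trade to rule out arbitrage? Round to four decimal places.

By covered interest parity, F = S · (1+r_CHF)^T / (1+r_USD)^T
= 0.9044 × 1.044444 / 1.084567 = 0.9044 × 0.963006
F = 0.8709 CHF per USD

0.8709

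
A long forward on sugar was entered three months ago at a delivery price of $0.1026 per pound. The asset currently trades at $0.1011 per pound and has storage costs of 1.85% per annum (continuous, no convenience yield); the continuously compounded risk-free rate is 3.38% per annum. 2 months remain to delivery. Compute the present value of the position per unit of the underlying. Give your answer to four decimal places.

Current fair forward for the remaining 2 months: F = S·e^((r + u)·T), (r + u) = 0.0338 + 0.0185 = 0.0523
F = 0.1011 · e^(0.0523 × 2/12) = 0.1011 × 1.008755 = 0.1020
Value of long forward = (F − K)·e^(−rT) = (0.1020 − 0.1026) · e^(−0.0338·2/12)
= -0.0006 × 0.994383 = -0.0006

-$0.0006 per pound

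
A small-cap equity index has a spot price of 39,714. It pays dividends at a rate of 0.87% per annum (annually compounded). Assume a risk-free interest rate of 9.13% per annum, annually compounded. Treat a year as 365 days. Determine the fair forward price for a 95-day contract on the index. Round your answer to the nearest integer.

40,536

F = S · (1+r)^T / (1+q)^T
= 39714 × 1.023001 / 1.002257 = 39714 × 1.020697
F = 40,536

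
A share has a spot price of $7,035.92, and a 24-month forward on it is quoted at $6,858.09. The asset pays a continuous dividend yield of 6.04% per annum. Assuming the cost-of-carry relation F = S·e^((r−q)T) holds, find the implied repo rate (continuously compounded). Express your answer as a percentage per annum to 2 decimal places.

From F = S·e^((r−q)T): (r − q) = ln(F/S)/T
ln(6858.09/7035.92) = ln(0.974725) = -0.025600
(r − q) = -0.025600 / (24/12) = -0.012800
r = ln(F/S)/T + q = -0.012800 + 0.0604 = 0.047600
r = 4.76%

4.76%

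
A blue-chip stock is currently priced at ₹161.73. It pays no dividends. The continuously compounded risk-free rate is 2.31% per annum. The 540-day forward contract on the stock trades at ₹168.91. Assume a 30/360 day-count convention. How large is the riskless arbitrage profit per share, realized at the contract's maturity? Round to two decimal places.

Fair forward: F* = S·e^(carry·T), with carry = r = 0.0231
F* = 161.73 · e^(0.0231 × 540/360) = 161.73 · e^0.034650 = 161.73 × 1.035257 = ₹167.4321
Market ₹168.91 > fair ₹167.4321: forward overpriced → cash-and-carry (buy spot, short the forward).
At maturity, profit = |F_mkt − F*| = |168.91 − 167.4321| = ₹1.48 per share

₹1.48 per share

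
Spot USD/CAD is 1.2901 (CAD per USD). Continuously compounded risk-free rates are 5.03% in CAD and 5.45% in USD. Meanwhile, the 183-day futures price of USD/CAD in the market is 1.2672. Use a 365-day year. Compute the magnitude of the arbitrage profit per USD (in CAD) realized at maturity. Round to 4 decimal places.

Fair futures: F* = S·e^(carry·T), with carry = (r_CAD − r_USD) = 0.0503 − 0.0545 = -0.0042
F* = 1.2901 · e^(-0.0042 × 183/365) = 1.2901 · e^-0.002106 = 1.2901 × 0.997896 = 1.2874
Market 1.2672 < fair 1.2874: forward underpriced → reverse cash-and-carry (short spot, go long the forward).
At maturity, profit = |F_mkt − F*| = |1.2672 − 1.2874| = 0.0202 per USD (in CAD)

0.0202 per USD (in CAD)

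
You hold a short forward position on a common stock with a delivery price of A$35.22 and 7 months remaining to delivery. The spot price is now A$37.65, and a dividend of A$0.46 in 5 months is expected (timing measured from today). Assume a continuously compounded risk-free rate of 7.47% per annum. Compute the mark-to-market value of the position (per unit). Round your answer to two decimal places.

-A$3.49

PV(remaining dividends) I = 0.46·e^(−0.0747·5/12) = 0.4459
Current forward F = (S − I)·e^(rT) = (37.65 − 0.4459)·e^(0.0747·7/12) = 37.2041 × 1.044538 = 38.8611
Value (long) = (F − K)·e^(−rT) = (38.8611 − 35.22) × 0.957361 = 3.4858
Short position value = −(long value) = -A$3.49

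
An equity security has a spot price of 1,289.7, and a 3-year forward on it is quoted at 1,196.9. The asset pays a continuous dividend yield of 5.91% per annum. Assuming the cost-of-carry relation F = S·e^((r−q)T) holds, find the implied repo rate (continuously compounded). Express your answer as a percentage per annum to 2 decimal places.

3.42%

From F = S·e^((r−q)T): (r − q) = ln(F/S)/T
ln(1196.9/1289.7) = ln(0.928045) = -0.074675
(r − q) = -0.074675 / (3) = -0.024892
r = ln(F/S)/T + q = -0.024892 + 0.0591 = 0.034208
r = 3.42%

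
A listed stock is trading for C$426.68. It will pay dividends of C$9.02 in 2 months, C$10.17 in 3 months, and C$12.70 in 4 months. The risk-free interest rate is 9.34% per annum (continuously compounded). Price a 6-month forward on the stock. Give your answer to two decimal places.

PV(dividends) I = 9.02·e^(−0.0934·2/12) + 10.17·e^(−0.0934·3/12) + 12.70·e^(−0.0934·4/12)
I = 8.8807 + 9.9353 + 12.3107 = 31.1267
F = (S − I)·e^(rT) = (426.68 − 31.1267) · e^(0.0934·6/12)
= 395.5533 · e^0.046700 = 395.5533 × 1.047808 = C$414.46

C$414.46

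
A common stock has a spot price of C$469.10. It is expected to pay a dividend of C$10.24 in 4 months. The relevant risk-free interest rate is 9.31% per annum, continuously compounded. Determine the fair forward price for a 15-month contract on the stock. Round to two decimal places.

PV(dividends) I = 10.24·e^(−0.0931·4/12)
I = 9.9271
F = (S − I)·e^(rT) = (469.10 − 9.9271) · e^(0.0931·15/12)
= 459.1729 · e^0.116375 = 459.1729 × 1.123417 = C$515.84

C$515.84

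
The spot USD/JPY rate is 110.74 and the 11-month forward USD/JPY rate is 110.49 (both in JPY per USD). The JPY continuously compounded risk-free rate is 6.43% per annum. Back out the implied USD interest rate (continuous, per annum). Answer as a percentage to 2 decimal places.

6.68%

F = S·e^((r_JPY − r_USD)T) ⇒ r_USD = r_JPY − ln(F/S)/T
ln(110.49/110.74) = -0.002260; /(11/12) = -0.002465
r_USD = 0.0643 + 0.002465 = 0.066765
r_USD = 6.68%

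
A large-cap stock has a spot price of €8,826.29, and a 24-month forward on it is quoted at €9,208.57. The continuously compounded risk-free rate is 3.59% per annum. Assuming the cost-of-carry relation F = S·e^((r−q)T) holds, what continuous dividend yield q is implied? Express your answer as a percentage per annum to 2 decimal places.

1.47%

From F = S·e^((r−q)T): (r − q) = ln(F/S)/T
ln(9208.57/8826.29) = ln(1.043312) = 0.042400
(r − q) = 0.042400 / (24/12) = 0.021200
q = r − ln(F/S)/T = 0.0359 − 0.021200 = 0.014700
q = 1.47%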